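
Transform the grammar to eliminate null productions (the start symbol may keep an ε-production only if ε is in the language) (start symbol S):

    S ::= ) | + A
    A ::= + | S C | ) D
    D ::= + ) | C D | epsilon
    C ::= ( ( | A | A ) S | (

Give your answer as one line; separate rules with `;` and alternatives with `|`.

S ::= ) | + A; A ::= + | S C | ) D | ); D ::= + ) | C D | C; C ::= ( ( | A | A ) S | (

Nullable set = {D}.
ε ∉ L(G), so no ε-production is kept.
Expand every rule over subsets of its nullable positions: A → ) D gives ) D | ). D → C D gives C D | C.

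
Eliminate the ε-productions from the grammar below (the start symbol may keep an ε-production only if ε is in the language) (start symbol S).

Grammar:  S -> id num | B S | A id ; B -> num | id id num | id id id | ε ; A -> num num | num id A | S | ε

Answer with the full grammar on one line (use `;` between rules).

S -> id num | B S | A id | id; B -> num | id id num | id id id; A -> num num | num id A | num id | S

The nullable symbols are {A, B}.
ε ∉ L(G), so no ε-production is kept.
Expand every rule over subsets of its nullable positions: S → A id gives A id | id. A → num id A gives num id A | num id.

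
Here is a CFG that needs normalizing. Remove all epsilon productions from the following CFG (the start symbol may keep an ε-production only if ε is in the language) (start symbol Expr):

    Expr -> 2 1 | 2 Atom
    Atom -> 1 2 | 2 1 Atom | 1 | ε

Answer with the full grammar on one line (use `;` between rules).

Nullable nonterminals: {Atom}.
ε ∉ L(G), so no ε-production is kept.
Add the nullable-subset variants: Expr → 2 Atom gives 2 Atom | 2. Atom → 2 1 Atom gives 2 1 Atom | 2 1.

Expr -> 2 1 | 2 Atom | 2; Atom -> 1 2 | 2 1 Atom | 2 1 | 1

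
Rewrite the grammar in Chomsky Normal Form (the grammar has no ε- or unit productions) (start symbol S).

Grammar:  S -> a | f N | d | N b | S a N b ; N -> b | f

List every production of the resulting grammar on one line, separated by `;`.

S -> a | X1 N | d | N X2 | S Y1; N -> b | f; X1 -> f; X2 -> b; X3 -> a; Y1 -> X3 Y2; Y2 -> N X2

Introduce a nonterminal for each terminal appearing in a rule of length ≥ 2: X1 → f, X2 → b, X3 → a.
Binarize each right-hand side of length ≥ 3 by chaining fresh nonterminals (Y1, Y2, …): affected rules were S → S X3 N X2.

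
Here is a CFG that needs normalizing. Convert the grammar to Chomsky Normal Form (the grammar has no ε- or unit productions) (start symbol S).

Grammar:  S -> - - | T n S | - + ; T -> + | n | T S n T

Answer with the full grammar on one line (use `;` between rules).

Introduce a nonterminal for each terminal appearing in a rule of length ≥ 2: X1 → -, X2 → n, X3 → +.
Binarize each right-hand side of length ≥ 3 by chaining fresh nonterminals (Y1, Y2, …): affected rules were S → T X2 S; T → T S X2 T.

S -> X1 X1 | T Y1 | X1 X3; T -> + | n | T Y2; X1 -> -; X2 -> n; X3 -> +; Y1 -> X2 S; Y2 -> S Y3; Y3 -> X2 T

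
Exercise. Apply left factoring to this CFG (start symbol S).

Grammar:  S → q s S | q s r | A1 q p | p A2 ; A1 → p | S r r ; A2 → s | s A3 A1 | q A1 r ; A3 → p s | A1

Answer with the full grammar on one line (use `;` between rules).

S → A1 q p | p A2 | q s S'; A1 → p | S r r; A2 → q A1 r | s A2'; A3 → p s | A1; S' → S | r; A2' → ε | A3 A1

S has alternatives sharing prefix 'q s': factor to S → q s S' with S' → S | r.
A2 has alternatives sharing prefix 's': factor to A2 → s A2' with A2' → ε | A3 A1.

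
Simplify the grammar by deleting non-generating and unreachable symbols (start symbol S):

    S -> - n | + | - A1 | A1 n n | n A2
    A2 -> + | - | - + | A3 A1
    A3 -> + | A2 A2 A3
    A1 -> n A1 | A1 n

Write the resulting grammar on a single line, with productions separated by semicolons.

Generating nonterminals: {A2, A3, S}.
Reachable from S after that: {A2, S}.
Removed useless symbols: {A1, A3} and every production mentioning them.

S -> - n | + | n A2; A2 -> + | - | - +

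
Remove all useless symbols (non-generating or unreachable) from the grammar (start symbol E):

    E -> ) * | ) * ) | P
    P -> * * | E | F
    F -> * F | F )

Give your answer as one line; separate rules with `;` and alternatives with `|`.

Generating nonterminals: {E, P}.
Reachable from E after that: {E, P}.
Removed useless symbols: {F} and every production mentioning them.

E -> ) * | ) * ) | P; P -> * * | E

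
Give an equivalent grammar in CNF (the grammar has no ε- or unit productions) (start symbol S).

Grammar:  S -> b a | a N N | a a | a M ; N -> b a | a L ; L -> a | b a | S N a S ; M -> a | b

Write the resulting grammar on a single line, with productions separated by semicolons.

Introduce a nonterminal for each terminal appearing in a rule of length ≥ 2: X1 → b, X2 → a.
Binarize each right-hand side of length ≥ 3 by chaining fresh nonterminals (Y1, Y2, …): affected rules were S → X2 N N; L → S N X2 S.

S -> X1 X2 | X2 Y1 | X2 X2 | X2 M; N -> X1 X2 | X2 L; L -> a | X1 X2 | S Y2; M -> a | b; X1 -> b; X2 -> a; Y1 -> N N; Y2 -> N Y3; Y3 -> X2 S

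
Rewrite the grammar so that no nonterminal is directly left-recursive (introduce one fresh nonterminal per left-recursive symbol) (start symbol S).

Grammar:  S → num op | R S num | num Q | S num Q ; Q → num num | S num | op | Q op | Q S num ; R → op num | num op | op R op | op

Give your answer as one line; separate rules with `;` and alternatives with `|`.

Directly left-recursive nonterminals: S, Q.
For S: α = {num Q}, β = {num op, R S num, num Q}. Rewrite as S → β S' and S' → α S' | ε.
For Q: α = {op, S num}, β = {num num, S num, op}. Rewrite as Q → β Q' and Q' → α Q' | ε.

S → num op S' | R S num S' | num Q S'; Q → num num Q' | S num Q' | op Q'; R → op num | num op | op R op | op; S' → num Q S' | ε; Q' → op Q' | S num Q' | ε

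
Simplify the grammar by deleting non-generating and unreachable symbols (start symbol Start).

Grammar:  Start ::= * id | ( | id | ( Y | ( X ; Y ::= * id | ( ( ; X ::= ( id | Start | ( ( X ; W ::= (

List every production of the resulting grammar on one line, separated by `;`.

Start ::= * id | ( | id | ( Y | ( X; Y ::= * id | ( (; X ::= ( id | Start | ( ( X

Generating nonterminals: {Start, W, X, Y}.
Reachable from Start after that: {Start, X, Y}.
Removed useless symbols: {W} and every production mentioning them.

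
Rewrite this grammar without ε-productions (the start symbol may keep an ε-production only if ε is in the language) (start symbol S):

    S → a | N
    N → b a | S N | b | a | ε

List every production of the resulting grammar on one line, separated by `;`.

S → a | N | ε; N → b a | S N | S | b | a

Nullable nonterminals: {N, S}.
ε ∈ L(G) since S is nullable, so keep S → ε.
For each production, add variants omitting each subset of nullable occurrences: N → S N gives S N | S.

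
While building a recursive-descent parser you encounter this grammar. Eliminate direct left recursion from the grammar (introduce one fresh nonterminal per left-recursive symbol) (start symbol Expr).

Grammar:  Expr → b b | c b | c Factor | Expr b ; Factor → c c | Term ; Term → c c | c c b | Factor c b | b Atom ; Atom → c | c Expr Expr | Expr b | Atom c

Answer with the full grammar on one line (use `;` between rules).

Expr → b b Expr1 | c b Expr1 | c Factor Expr1; Factor → c c | Term; Term → c c | c c b | Factor c b | b Atom; Atom → c Atom1 | c Expr Expr Atom1 | Expr b Atom1; Expr1 → b Expr1 | ε; Atom1 → c Atom1 | ε

Directly left-recursive nonterminals: Expr, Atom.
For Expr: α = {b}, β = {b b, c b, c Factor}. Rewrite as Expr → β Expr1 and Expr1 → α Expr1 | ε.
For Atom: α = {c}, β = {c, c Expr Expr, Expr b}. Rewrite as Atom → β Atom1 and Atom1 → α Atom1 | ε.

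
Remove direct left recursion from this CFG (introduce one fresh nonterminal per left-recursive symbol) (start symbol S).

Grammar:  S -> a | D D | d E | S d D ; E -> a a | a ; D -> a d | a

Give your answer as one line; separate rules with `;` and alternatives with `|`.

Left recursion appears on S.
For S: α = {d D}, β = {a, D D, d E}. Rewrite as S → β S' and S' → α S' | ε.

S -> a S' | D D S' | d E S'; E -> a a | a; D -> a d | a; S' -> d D S' | ε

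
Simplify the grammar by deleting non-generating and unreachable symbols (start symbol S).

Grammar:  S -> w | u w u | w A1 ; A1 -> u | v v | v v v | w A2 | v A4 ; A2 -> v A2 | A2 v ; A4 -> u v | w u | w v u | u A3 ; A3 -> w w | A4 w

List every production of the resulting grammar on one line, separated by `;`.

S -> w | u w u | w A1; A1 -> u | v v | v v v | v A4; A4 -> u v | w u | w v u | u A3; A3 -> w w | A4 w

Generating nonterminals: {A1, A3, A4, S}.
Reachable from S after that: {A1, A3, A4, S}.
Removed useless symbols: {A2} and every production mentioning them.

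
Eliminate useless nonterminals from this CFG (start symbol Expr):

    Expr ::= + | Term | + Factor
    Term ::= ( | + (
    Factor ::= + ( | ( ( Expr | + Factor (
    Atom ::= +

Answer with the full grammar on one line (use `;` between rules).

Generating nonterminals: {Atom, Expr, Factor, Term}.
Reachable from Expr after that: {Expr, Factor, Term}.
Removed useless symbols: {Atom} and every production mentioning them.

Expr ::= + | Term | + Factor; Term ::= ( | + (; Factor ::= + ( | ( ( Expr | + Factor (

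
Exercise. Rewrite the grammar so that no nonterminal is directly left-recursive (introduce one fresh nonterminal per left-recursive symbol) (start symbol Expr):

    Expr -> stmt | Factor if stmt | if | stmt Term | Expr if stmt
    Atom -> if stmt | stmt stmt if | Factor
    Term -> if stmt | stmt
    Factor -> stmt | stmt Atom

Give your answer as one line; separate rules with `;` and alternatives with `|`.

Left recursion appears on Expr.
For Expr: α = {if stmt}, β = {stmt, Factor if stmt, if, stmt Term}. Rewrite as Expr → β Expr1 and Expr1 → α Expr1 | ε.

Expr -> stmt Expr1 | Factor if stmt Expr1 | if Expr1 | stmt Term Expr1; Atom -> if stmt | stmt stmt if | Factor; Term -> if stmt | stmt; Factor -> stmt | stmt Atom; Expr1 -> if stmt Expr1 | eps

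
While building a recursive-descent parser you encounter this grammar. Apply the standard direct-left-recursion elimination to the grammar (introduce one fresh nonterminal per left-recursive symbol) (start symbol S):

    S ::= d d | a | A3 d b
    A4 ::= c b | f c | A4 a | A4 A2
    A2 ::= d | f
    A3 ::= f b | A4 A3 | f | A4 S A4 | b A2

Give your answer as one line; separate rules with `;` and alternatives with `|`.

Left recursion appears on A4.
For A4: α = {a, A2}, β = {c b, f c}. Rewrite as A4 → β A4' and A4' → α A4' | ε.

S ::= d d | a | A3 d b; A4 ::= c b A4' | f c A4'; A2 ::= d | f; A3 ::= f b | A4 A3 | f | A4 S A4 | b A2; A4' ::= a A4' | A2 A4' | ε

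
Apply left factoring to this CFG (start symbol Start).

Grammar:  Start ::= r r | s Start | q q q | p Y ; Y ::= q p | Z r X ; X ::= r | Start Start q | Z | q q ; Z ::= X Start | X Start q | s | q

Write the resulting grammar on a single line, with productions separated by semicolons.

Start ::= r r | s Start | q q q | p Y; Y ::= q p | Z r X; X ::= r | Start Start q | Z | q q; Z ::= s | q | X Start Z1; Z1 ::= epsilon | q

Z has alternatives sharing prefix 'X Start': factor to Z → X Start Z1 with Z1 → ε | q.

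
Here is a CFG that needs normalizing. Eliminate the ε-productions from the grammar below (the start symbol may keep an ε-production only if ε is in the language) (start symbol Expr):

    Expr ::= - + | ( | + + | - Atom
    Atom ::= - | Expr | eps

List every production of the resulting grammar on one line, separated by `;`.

Expr ::= - + | ( | + + | - Atom | -; Atom ::= - | Expr

The nullable symbols are {Atom}.
ε ∉ L(G), so no ε-production is kept.
Expand every rule over subsets of its nullable positions: Expr → - Atom gives - Atom | -.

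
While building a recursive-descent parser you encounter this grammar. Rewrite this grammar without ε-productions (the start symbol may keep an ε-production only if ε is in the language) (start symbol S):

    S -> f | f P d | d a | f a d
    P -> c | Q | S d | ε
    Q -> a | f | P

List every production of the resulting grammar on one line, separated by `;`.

S -> f | f P d | f d | d a | f a d; P -> c | Q | S d; Q -> a | f | P

Nullable set = {P, Q}.
ε ∉ L(G), so no ε-production is kept.
For each production, add variants omitting each subset of nullable occurrences: S → f P d gives f P d | f d.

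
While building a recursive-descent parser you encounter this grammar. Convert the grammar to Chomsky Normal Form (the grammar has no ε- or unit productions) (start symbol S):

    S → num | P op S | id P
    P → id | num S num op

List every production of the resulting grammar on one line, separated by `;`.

S → num | P Y1 | X2 P; P → id | X3 Y2; X1 → op; X2 → id; X3 → num; Y1 → X1 S; Y2 → S Y3; Y3 → X3 X1

Introduce a nonterminal for each terminal appearing in a rule of length ≥ 2: X1 → op, X2 → id, X3 → num.
Binarize each right-hand side of length ≥ 3 by chaining fresh nonterminals (Y1, Y2, …): affected rules were S → P X1 S; P → X3 S X3 X1.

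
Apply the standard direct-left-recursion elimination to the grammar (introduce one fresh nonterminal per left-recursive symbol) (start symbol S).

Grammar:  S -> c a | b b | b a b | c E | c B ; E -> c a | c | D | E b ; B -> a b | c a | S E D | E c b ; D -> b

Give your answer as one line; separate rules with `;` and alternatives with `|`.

S -> c a | b b | b a b | c E | c B; E -> c a E' | c E' | D E'; B -> a b | c a | S E D | E c b; D -> b; E' -> b E' | ε

Directly left-recursive nonterminal: E.
For E: α = {b}, β = {c a, c, D}. Rewrite as E → β E' and E' → α E' | ε.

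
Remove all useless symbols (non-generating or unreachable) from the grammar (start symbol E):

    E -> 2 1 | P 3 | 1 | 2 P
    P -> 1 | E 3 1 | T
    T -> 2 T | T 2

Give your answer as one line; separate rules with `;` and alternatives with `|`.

Generating nonterminals: {E, P}.
Reachable from E after that: {E, P}.
Removed useless symbols: {T} and every production mentioning them.

E -> 2 1 | P 3 | 1 | 2 P; P -> 1 | E 3 1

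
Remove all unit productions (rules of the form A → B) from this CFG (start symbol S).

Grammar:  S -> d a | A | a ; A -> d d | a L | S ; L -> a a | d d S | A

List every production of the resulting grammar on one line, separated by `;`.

S -> d a | a | d d | a L; A -> d a | a | d d | a L; L -> a a | d d S | d a | a | d d | a L

Unit pairs: A ⇒* {S}; L ⇒* {A, S}; S ⇒* {A}.
Replace each nonterminal's rules with the union of the non-unit rules of every nonterminal it unit-derives.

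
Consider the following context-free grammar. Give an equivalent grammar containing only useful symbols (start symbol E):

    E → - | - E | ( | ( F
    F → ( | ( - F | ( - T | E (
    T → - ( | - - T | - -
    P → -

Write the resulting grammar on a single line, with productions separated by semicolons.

Generating nonterminals: {E, F, P, T}.
Reachable from E after that: {E, F, T}.
Removed useless symbols: {P} and every production mentioning them.

E → - | - E | ( | ( F; F → ( | ( - F | ( - T | E (; T → - ( | - - T | - -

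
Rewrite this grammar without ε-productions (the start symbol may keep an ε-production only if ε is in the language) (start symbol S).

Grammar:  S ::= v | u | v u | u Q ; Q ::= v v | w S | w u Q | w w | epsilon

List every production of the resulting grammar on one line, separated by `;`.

S ::= v | u | v u | u Q; Q ::= v v | w S | w u Q | w u | w w

Nullable nonterminals: {Q}.
ε ∉ L(G), so no ε-production is kept.
For each production, add variants omitting each subset of nullable occurrences: Q → w u Q gives w u Q | w u.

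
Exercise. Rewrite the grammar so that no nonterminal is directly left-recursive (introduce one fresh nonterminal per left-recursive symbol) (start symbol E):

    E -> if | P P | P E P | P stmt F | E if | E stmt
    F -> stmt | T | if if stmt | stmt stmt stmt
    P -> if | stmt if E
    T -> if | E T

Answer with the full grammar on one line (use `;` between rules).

Left recursion appears on E.
For E: α = {if, stmt}, β = {if, P P, P E P, P stmt F}. Rewrite as E → β E' and E' → α E' | ε.

E -> if E' | P P E' | P E P E' | P stmt F E'; F -> stmt | T | if if stmt | stmt stmt stmt; P -> if | stmt if E; T -> if | E T; E' -> if E' | stmt E' | eps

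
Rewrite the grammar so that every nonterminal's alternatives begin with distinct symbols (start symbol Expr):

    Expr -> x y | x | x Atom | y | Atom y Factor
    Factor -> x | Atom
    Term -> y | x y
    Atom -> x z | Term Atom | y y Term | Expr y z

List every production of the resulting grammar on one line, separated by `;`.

Expr has alternatives sharing prefix 'x': factor to Expr → x Expr1 with Expr1 → y | ε | Atom.

Expr -> y | Atom y Factor | x Expr1; Factor -> x | Atom; Term -> y | x y; Atom -> x z | Term Atom | y y Term | Expr y z; Expr1 -> y | eps | Atom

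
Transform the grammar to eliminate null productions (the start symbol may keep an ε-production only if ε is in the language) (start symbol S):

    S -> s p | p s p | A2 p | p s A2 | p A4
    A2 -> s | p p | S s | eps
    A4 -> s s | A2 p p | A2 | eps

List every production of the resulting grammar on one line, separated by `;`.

The nullable symbols are {A2, A4}.
ε ∉ L(G), so no ε-production is kept.
For each production, add variants omitting each subset of nullable occurrences: S → A2 p gives A2 p | p. S → p s A2 gives p s A2 | p s. A4 → A2 p p gives A2 p p | p p.

S -> s p | p s p | A2 p | p | p s A2 | p s | p A4; A2 -> s | p p | S s; A4 -> s s | A2 p p | p p | A2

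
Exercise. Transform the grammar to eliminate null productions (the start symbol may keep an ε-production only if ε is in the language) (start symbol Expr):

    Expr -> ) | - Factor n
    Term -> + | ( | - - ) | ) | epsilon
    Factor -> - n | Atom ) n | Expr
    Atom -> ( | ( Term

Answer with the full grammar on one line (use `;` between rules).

Expr -> ) | - Factor n; Term -> + | ( | - - ) | ); Factor -> - n | Atom ) n | Expr; Atom -> ( | ( Term

Nullable set = {Term}.
ε ∉ L(G), so no ε-production is kept.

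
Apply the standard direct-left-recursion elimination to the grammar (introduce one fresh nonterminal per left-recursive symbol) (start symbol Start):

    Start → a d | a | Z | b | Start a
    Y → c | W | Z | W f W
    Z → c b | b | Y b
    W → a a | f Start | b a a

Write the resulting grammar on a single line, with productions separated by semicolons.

Directly left-recursive nonterminal: Start.
For Start: α = {a}, β = {a d, a, Z, b}. Rewrite as Start → β Start1 and Start1 → α Start1 | ε.

Start → a d Start1 | a Start1 | Z Start1 | b Start1; Y → c | W | Z | W f W; Z → c b | b | Y b; W → a a | f Start | b a a; Start1 → a Start1 | eps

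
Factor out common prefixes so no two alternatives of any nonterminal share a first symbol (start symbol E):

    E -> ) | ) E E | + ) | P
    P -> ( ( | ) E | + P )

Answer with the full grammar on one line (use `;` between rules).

E -> + ) | P | ) E'; P -> ( ( | ) E | + P ); E' -> ε | E E

E has alternatives sharing prefix ')': factor to E → ) E' with E' → ε | E E.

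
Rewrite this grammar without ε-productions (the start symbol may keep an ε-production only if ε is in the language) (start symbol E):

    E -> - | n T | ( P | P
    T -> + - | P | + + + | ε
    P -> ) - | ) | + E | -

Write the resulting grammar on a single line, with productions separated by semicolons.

The nullable symbols are {T}.
ε ∉ L(G), so no ε-production is kept.
Add the nullable-subset variants: E → n T gives n T | n.

E -> - | n T | n | ( P | P; T -> + - | P | + + +; P -> ) - | ) | + E | -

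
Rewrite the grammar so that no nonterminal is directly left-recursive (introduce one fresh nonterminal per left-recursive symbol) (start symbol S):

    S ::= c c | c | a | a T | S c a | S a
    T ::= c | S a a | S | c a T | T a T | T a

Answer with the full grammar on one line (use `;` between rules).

S ::= c c S' | c S' | a S' | a T S'; T ::= c T' | S a a T' | S T' | c a T T'; S' ::= c a S' | a S' | ε; T' ::= a T T' | a T' | ε

S, T are directly left-recursive.
For S: α = {c a, a}, β = {c c, c, a, a T}. Rewrite as S → β S' and S' → α S' | ε.
For T: α = {a T, a}, β = {c, S a a, S, c a T}. Rewrite as T → β T' and T' → α T' | ε.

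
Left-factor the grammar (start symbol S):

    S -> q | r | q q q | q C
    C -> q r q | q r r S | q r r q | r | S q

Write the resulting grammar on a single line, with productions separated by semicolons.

S has alternatives sharing prefix 'q': factor to S → q S' with S' → ε | q q | C.
C has alternatives sharing prefix 'q r': factor to C → q r C' with C' → q | r S | r q.
C' has alternatives sharing prefix 'r': factor to C' → r C'' with C'' → S | q.

S -> r | q S'; C -> r | S q | q r C'; S' -> ε | q q | C; C' -> q | r C''; C'' -> S | q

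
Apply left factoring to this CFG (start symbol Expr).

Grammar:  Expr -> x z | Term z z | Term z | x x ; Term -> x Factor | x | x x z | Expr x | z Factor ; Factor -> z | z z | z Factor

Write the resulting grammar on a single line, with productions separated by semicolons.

Expr has alternatives sharing prefix 'Term z': factor to Expr → Term z Expr1 with Expr1 → z | ε.
Expr has alternatives sharing prefix 'x': factor to Expr → x Expr2 with Expr2 → z | x.
Term has alternatives sharing prefix 'x': factor to Term → x Term1 with Term1 → Factor | ε | x z.
Factor has alternatives sharing prefix 'z': factor to Factor → z Factor1 with Factor1 → ε | z | Factor.

Expr -> Term z Expr1 | x Expr2; Term -> Expr x | z Factor | x Term1; Factor -> z Factor1; Expr1 -> z | ε; Expr2 -> z | x; Term1 -> Factor | ε | x z; Factor1 -> ε | z | Factor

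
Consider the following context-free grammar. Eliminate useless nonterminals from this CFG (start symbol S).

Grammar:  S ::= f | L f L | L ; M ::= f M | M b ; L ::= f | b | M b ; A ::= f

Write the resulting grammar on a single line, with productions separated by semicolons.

Generating nonterminals: {A, L, S}.
Reachable from S after that: {L, S}.
Removed useless symbols: {A, M} and every production mentioning them.

S ::= f | L f L | L; L ::= f | b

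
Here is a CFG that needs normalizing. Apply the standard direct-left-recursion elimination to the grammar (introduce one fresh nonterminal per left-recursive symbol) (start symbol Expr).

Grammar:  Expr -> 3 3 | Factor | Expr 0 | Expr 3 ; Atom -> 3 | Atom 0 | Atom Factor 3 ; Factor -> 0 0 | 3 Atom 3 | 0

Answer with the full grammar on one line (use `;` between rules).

Expr -> 3 3 Expr1 | Factor Expr1; Atom -> 3 Atom1; Factor -> 0 0 | 3 Atom 3 | 0; Expr1 -> 0 Expr1 | 3 Expr1 | ε; Atom1 -> 0 Atom1 | Factor 3 Atom1 | ε

Directly left-recursive nonterminals: Expr, Atom.
For Expr: α = {0, 3}, β = {3 3, Factor}. Rewrite as Expr → β Expr1 and Expr1 → α Expr1 | ε.
For Atom: α = {0, Factor 3}, β = {3}. Rewrite as Atom → β Atom1 and Atom1 → α Atom1 | ε.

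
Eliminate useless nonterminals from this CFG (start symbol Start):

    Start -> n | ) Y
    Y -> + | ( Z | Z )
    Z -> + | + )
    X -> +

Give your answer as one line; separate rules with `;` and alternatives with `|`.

Generating nonterminals: {Start, X, Y, Z}.
Reachable from Start after that: {Start, Y, Z}.
Removed useless symbols: {X} and every production mentioning them.

Start -> n | ) Y; Y -> + | ( Z | Z ); Z -> + | + )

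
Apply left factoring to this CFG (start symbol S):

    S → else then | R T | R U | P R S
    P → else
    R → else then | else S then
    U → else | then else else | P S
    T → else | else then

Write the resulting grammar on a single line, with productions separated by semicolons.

S has alternatives sharing prefix 'R': factor to S → R S' with S' → T | U.
R has alternatives sharing prefix 'else': factor to R → else R' with R' → then | S then.
T has alternatives sharing prefix 'else': factor to T → else T' with T' → ε | then.

S → else then | P R S | R S'; P → else; R → else R'; U → else | then else else | P S; T → else T'; S' → T | U; R' → then | S then; T' → epsilon | then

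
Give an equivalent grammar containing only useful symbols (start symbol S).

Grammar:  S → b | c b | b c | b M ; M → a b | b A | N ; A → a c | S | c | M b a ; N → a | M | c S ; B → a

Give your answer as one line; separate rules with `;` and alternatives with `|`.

Generating nonterminals: {A, B, M, N, S}.
Reachable from S after that: {A, M, N, S}.
Removed useless symbols: {B} and every production mentioning them.

S → b | c b | b c | b M; M → a b | b A | N; A → a c | S | c | M b a; N → a | M | c S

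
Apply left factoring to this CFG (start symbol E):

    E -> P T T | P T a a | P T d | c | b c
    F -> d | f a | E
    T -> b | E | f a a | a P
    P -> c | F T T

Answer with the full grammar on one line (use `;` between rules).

E -> c | b c | P T E'; F -> d | f a | E; T -> b | E | f a a | a P; P -> c | F T T; E' -> T | a a | d

E has alternatives sharing prefix 'P T': factor to E → P T E' with E' → T | a a | d.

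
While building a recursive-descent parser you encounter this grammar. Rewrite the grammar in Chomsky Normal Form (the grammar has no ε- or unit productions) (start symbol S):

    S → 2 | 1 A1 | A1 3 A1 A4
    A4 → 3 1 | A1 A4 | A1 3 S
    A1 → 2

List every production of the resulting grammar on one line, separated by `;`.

Introduce a nonterminal for each terminal appearing in a rule of length ≥ 2: X1 → 1, X2 → 3.
Binarize each right-hand side of length ≥ 3 by chaining fresh nonterminals (Y1, Y2, …): affected rules were S → A1 X2 A1 A4; A4 → A1 X2 S.

S → 2 | X1 A1 | A1 Y1; A4 → X2 X1 | A1 A4 | A1 Y3; A1 → 2; X1 → 1; X2 → 3; Y1 → X2 Y2; Y2 → A1 A4; Y3 → X2 S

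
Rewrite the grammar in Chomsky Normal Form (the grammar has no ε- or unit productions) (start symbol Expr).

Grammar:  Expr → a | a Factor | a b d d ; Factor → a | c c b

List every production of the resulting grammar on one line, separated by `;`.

Introduce a nonterminal for each terminal appearing in a rule of length ≥ 2: X1 → a, X2 → b, X3 → d, X4 → c.
Binarize each right-hand side of length ≥ 3 by chaining fresh nonterminals (Y1, Y2, …): affected rules were Expr → X1 X2 X3 X3; Factor → X4 X4 X2.

Expr → a | X1 Factor | X1 Y1; Factor → a | X4 Y3; X1 → a; X2 → b; X3 → d; X4 → c; Y1 → X2 Y2; Y2 → X3 X3; Y3 → X4 X2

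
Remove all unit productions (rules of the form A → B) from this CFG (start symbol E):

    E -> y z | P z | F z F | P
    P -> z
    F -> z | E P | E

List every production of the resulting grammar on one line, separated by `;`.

Unit pairs: E ⇒* {P}; F ⇒* {E, P}.
Replace each nonterminal's rules with the union of the non-unit rules of every nonterminal it unit-derives.

E -> y z | P z | F z F | z; P -> z; F -> y z | P z | F z F | z | E P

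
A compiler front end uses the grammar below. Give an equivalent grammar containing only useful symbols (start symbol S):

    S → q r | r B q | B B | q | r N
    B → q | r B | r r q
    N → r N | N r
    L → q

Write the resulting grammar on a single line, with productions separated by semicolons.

Generating nonterminals: {B, L, S}.
Reachable from S after that: {B, S}.
Removed useless symbols: {L, N} and every production mentioning them.

S → q r | r B q | B B | q; B → q | r B | r r q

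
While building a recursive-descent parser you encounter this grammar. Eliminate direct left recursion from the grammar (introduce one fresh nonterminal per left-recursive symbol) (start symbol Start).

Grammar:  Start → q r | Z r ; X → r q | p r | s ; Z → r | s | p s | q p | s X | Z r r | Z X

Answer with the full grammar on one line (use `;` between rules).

Left recursion appears on Z.
For Z: α = {r r, X}, β = {r, s, p s, q p, s X}. Rewrite as Z → β Z1 and Z1 → α Z1 | ε.

Start → q r | Z r; X → r q | p r | s; Z → r Z1 | s Z1 | p s Z1 | q p Z1 | s X Z1; Z1 → r r Z1 | X Z1 | epsilon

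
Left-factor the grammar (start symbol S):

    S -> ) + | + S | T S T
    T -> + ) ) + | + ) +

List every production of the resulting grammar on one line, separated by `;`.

S -> ) + | + S | T S T; T -> + ) T'; T' -> ) + | +

T has alternatives sharing prefix '+ )': factor to T → + ) T' with T' → ) + | +.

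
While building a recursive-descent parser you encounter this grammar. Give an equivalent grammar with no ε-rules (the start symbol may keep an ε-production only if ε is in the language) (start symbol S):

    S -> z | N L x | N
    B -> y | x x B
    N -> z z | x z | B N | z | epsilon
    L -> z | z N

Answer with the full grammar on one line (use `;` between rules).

The nullable symbols are {N, S}.
ε ∈ L(G) since S is nullable, so keep S → ε.
For each production, add variants omitting each subset of nullable occurrences: S → N L x gives N L x | L x. N → B N gives B N | B.

S -> z | N L x | L x | N | ε; B -> y | x x B; N -> z z | x z | B N | B | z; L -> z | z N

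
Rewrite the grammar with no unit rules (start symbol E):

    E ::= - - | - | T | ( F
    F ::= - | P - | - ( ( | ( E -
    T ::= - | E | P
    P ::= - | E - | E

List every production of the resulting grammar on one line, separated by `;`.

Unit pairs: E ⇒* {P, T}; P ⇒* {E, T}; T ⇒* {E, P}.
For every A with A ⇒* B via unit rules, add B's non-unit alternatives to A; then delete every rule of the form X → Y.

E ::= - - | - | ( F | E -; F ::= - | P - | - ( ( | ( E -; T ::= - - | - | ( F | E -; P ::= - - | - | ( F | E -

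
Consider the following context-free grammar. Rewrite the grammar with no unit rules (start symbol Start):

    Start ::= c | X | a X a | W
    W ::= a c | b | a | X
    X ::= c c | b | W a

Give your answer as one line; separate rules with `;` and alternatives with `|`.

Unit pairs: Start ⇒* {W, X}; W ⇒* {X}.
Replace each nonterminal's rules with the union of the non-unit rules of every nonterminal it unit-derives.

Start ::= c | a X a | c c | b | W a | a c | a; W ::= c c | b | W a | a c | a; X ::= c c | b | W a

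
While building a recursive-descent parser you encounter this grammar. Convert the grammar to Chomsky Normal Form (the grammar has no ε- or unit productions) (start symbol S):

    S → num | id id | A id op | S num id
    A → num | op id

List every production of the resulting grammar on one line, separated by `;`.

Introduce a nonterminal for each terminal appearing in a rule of length ≥ 2: X1 → id, X2 → op, X3 → num.
Binarize each right-hand side of length ≥ 3 by chaining fresh nonterminals (Y1, Y2, …): affected rules were S → A X1 X2; S → S X3 X1.

S → num | X1 X1 | A Y1 | S Y2; A → num | X2 X1; X1 → id; X2 → op; X3 → num; Y1 → X1 X2; Y2 → X3 X1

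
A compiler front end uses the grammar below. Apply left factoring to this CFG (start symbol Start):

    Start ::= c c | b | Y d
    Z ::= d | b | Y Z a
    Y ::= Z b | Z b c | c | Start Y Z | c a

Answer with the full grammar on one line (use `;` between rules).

Start ::= c c | b | Y d; Z ::= d | b | Y Z a; Y ::= Start Y Z | Z b Y1 | c Y2; Y1 ::= ε | c; Y2 ::= ε | a

Y has alternatives sharing prefix 'Z b': factor to Y → Z b Y1 with Y1 → ε | c.
Y has alternatives sharing prefix 'c': factor to Y → c Y2 with Y2 → ε | a.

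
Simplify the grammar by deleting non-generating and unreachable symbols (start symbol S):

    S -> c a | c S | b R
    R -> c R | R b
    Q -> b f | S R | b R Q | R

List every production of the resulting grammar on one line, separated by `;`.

S -> c a | c S

Generating nonterminals: {Q, S}.
Reachable from S after that: {S}.
Removed useless symbols: {Q, R} and every production mentioning them.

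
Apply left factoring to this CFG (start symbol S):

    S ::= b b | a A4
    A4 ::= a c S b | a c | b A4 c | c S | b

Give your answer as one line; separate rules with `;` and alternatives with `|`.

A4 has alternatives sharing prefix 'a c': factor to A4 → a c A4' with A4' → S b | ε.
A4 has alternatives sharing prefix 'b': factor to A4 → b A4'' with A4'' → A4 c | ε.

S ::= b b | a A4; A4 ::= c S | a c A4' | b A4''; A4' ::= S b | ε; A4'' ::= A4 c | ε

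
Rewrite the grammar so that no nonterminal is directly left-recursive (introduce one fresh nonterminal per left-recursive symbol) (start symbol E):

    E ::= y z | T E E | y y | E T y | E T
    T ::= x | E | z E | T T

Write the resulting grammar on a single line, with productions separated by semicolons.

E ::= y z E' | T E E E' | y y E'; T ::= x T' | E T' | z E T'; E' ::= T y E' | T E' | ε; T' ::= T T' | ε

Directly left-recursive nonterminals: E, T.
For E: α = {T y, T}, β = {y z, T E E, y y}. Rewrite as E → β E' and E' → α E' | ε.
For T: α = {T}, β = {x, E, z E}. Rewrite as T → β T' and T' → α T' | ε.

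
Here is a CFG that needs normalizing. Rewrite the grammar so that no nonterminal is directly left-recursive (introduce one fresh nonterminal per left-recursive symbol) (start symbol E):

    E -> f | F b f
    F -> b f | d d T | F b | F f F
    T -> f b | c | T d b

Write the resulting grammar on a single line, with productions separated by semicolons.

Directly left-recursive nonterminals: F, T.
For F: α = {b, f F}, β = {b f, d d T}. Rewrite as F → β F' and F' → α F' | ε.
For T: α = {d b}, β = {f b, c}. Rewrite as T → β T' and T' → α T' | ε.

E -> f | F b f; F -> b f F' | d d T F'; T -> f b T' | c T'; F' -> b F' | f F F' | ε; T' -> d b T' | ε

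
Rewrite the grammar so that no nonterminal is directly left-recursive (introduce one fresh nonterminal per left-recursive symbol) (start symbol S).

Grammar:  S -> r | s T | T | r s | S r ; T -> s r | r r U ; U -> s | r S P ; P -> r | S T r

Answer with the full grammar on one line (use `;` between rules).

Left recursion appears on S.
For S: α = {r}, β = {r, s T, T, r s}. Rewrite as S → β S' and S' → α S' | ε.

S -> r S' | s T S' | T S' | r s S'; T -> s r | r r U; U -> s | r S P; P -> r | S T r; S' -> r S' | ε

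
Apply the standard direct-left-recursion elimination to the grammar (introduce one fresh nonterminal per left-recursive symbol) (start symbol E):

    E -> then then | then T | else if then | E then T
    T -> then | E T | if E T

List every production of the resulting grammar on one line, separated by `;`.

Directly left-recursive nonterminal: E.
For E: α = {then T}, β = {then then, then T, else if then}. Rewrite as E → β E' and E' → α E' | ε.

E -> then then E' | then T E' | else if then E'; T -> then | E T | if E T; E' -> then T E' | ε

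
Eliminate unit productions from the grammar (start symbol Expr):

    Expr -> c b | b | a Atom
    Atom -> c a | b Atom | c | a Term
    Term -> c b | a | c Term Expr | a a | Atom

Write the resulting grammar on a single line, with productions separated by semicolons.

Expr -> c b | b | a Atom; Atom -> c a | b Atom | c | a Term; Term -> c b | a | c Term Expr | a a | c a | b Atom | c | a Term

Unit pairs: Term ⇒* {Atom}.
For every A with A ⇒* B via unit rules, add B's non-unit alternatives to A; then delete every rule of the form X → Y.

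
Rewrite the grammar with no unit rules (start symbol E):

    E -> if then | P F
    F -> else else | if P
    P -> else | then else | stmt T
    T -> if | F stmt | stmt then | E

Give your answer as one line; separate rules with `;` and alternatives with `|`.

Unit pairs: T ⇒* {E}.
Replace each nonterminal's rules with the union of the non-unit rules of every nonterminal it unit-derives.

E -> if then | P F; F -> else else | if P; P -> else | then else | stmt T; T -> if then | P F | if | F stmt | stmt then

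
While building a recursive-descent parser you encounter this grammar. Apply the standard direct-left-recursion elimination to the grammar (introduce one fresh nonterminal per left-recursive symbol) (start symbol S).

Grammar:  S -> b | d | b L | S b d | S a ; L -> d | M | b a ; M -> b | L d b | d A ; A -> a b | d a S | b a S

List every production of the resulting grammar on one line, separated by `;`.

Left recursion appears on S.
For S: α = {b d, a}, β = {b, d, b L}. Rewrite as S → β S' and S' → α S' | ε.

S -> b S' | d S' | b L S'; L -> d | M | b a; M -> b | L d b | d A; A -> a b | d a S | b a S; S' -> b d S' | a S' | epsilon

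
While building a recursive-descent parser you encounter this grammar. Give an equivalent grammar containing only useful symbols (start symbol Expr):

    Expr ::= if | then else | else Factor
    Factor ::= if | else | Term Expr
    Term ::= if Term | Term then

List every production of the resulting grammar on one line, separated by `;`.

Expr ::= if | then else | else Factor; Factor ::= if | else

Generating nonterminals: {Expr, Factor}.
Reachable from Expr after that: {Expr, Factor}.
Removed useless symbols: {Term} and every production mentioning them.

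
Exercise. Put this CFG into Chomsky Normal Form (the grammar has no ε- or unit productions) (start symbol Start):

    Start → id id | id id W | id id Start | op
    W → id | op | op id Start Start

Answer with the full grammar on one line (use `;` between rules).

Start → X1 X1 | X1 Y1 | X1 Y2 | op; W → id | op | X2 Y3; X1 → id; X2 → op; Y1 → X1 W; Y2 → X1 Start; Y3 → X1 Y4; Y4 → Start Start

Introduce a nonterminal for each terminal appearing in a rule of length ≥ 2: X1 → id, X2 → op.
Binarize each right-hand side of length ≥ 3 by chaining fresh nonterminals (Y1, Y2, …): affected rules were Start → X1 X1 W; Start → X1 X1 Start; W → X2 X1 Start Start.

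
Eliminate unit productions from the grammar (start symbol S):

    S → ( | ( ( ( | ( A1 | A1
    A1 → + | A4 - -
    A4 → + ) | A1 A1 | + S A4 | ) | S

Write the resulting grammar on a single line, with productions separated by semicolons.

S → + | A4 - - | ( | ( ( ( | ( A1; A1 → + | A4 - -; A4 → + ) | A1 A1 | + S A4 | ) | + | A4 - - | ( | ( ( ( | ( A1

Unit pairs: A4 ⇒* {A1, S}; S ⇒* {A1}.
For each unit pair (A, B), copy every non-unit production of B to A, then drop all unit productions.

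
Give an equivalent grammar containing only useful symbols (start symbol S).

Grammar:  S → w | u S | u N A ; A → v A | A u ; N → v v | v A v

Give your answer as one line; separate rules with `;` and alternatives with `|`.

Generating nonterminals: {N, S}.
Reachable from S after that: {S}.
Removed useless symbols: {A, N} and every production mentioning them.

S → w | u S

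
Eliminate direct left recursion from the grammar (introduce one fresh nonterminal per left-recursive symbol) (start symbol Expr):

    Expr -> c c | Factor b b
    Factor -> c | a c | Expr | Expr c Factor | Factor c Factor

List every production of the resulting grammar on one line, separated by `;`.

Expr -> c c | Factor b b; Factor -> c Factor1 | a c Factor1 | Expr Factor1 | Expr c Factor Factor1; Factor1 -> c Factor Factor1 | eps

Left recursion appears on Factor.
For Factor: α = {c Factor}, β = {c, a c, Expr, Expr c Factor}. Rewrite as Factor → β Factor1 and Factor1 → α Factor1 | ε.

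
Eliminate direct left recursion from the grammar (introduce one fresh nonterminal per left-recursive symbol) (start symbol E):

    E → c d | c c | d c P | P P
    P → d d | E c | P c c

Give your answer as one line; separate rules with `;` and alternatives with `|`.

P is directly left-recursive.
For P: α = {c c}, β = {d d, E c}. Rewrite as P → β P' and P' → α P' | ε.

E → c d | c c | d c P | P P; P → d d P' | E c P'; P' → c c P' | epsilon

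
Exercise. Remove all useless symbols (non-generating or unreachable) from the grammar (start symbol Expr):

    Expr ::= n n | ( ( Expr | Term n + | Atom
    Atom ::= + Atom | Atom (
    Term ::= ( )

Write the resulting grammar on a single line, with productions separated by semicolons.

Expr ::= n n | ( ( Expr | Term n +; Term ::= ( )

Generating nonterminals: {Expr, Term}.
Reachable from Expr after that: {Expr, Term}.
Removed useless symbols: {Atom} and every production mentioning them.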